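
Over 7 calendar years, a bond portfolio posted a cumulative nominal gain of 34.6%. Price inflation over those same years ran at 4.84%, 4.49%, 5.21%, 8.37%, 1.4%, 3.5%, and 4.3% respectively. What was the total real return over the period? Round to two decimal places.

Cumulative inflation factor: 1.0484 × 1.0449 × 1.0521 × 1.0837 × 1.014 × 1.035 × 1.043 ≈ 1.36719.
Nominal growth factor: 1.34600. Real growth factor = 1.34600 / 1.36719 ≈ 0.98450.
Total real return ≈ -1.5503%.

-1.55%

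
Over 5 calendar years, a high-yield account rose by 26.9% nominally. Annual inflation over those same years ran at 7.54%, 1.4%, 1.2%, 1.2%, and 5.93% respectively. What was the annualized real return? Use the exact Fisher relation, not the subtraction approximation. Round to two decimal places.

1.41%

Cumulative inflation factor: 1.0754 × 1.014 × 1.012 × 1.012 × 1.0593 ≈ 1.18301.
Nominal growth factor: 1.26900. Real growth factor = 1.26900 / 1.18301 ≈ 1.07269.
Annualized: 1.07269^(1/5) − 1 ≈ 0.01413.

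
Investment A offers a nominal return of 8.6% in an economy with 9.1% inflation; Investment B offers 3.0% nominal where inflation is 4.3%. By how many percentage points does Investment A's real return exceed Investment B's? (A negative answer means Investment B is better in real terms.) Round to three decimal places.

0.788

Investment A real return: 1.086/1.091 − 1 = -0.4583%.
Investment B real return: 1.030/1.043 − 1 = -1.2464%.
Difference: -0.4583 − (-1.2464) = 0.7881 pp.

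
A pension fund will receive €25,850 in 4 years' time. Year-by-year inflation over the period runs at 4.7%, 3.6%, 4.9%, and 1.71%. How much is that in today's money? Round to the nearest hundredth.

Price-level factor over 4 years: 1.047 × 1.036 × 1.049 × 1.0171 ≈ 1.1572990046.
Purchasing power today: €25,850 divided by that factor.

€22,336.49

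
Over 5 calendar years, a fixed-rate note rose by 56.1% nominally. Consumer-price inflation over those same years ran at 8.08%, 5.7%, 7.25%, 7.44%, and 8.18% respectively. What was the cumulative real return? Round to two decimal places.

9.62%

Cumulative inflation factor: 1.0808 × 1.057 × 1.0725 × 1.0744 × 1.0818 ≈ 1.42407.
Nominal growth factor: 1.56100. Real growth factor = 1.56100 / 1.42407 ≈ 1.09616.
Total real return ≈ 9.6156%.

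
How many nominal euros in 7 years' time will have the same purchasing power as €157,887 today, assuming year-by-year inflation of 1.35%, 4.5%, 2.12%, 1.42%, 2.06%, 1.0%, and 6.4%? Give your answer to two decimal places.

€189,950.04

Cumulative price-level factor: 1.0135 × 1.045 × 1.0212 × 1.0142 × 1.0206 × 1.010 × 1.064 ≈ 1.2030758846.
Multiplying €157,887 by the price-level factor gives the future nominal sum.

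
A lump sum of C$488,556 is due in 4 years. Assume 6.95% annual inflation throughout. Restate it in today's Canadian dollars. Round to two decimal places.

C$373,414.52

Price-level factor over 4 years: (1 + 6.95%)^4 ≈ 1.3083476408.
Purchasing power today: C$488,556 divided by that factor.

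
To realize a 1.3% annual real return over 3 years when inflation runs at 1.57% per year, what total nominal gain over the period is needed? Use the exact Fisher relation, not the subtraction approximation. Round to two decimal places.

8.92%

Required annual nominal rate: (1+1.3%)(1+1.57%) − 1 = 2.89041%.
Cumulative over 3 years: (1 + 0.0289041)^3 − 1 ≈ 0.08924.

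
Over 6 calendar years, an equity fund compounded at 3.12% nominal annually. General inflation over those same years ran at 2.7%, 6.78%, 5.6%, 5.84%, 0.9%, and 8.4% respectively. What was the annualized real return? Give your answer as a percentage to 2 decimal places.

-1.80%

Cumulative inflation factor: 1.027 × 1.0678 × 1.056 × 1.0584 × 1.009 × 1.084 ≈ 1.34059.
Nominal growth factor: 1.20242. Real growth factor = 1.20242 / 1.34059 ≈ 0.89694.
Annualized: 0.89694^(1/6) − 1 ≈ -0.01796.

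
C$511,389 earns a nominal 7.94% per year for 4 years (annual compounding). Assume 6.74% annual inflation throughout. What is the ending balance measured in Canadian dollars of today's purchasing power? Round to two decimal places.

C$534,776.41

Nominal value at maturity: C$511,389 × (1 + 7.94%)^4 ≈ C$694,194.29.
Price-level factor over 4 years: (1 + 6.74%)^4 ≈ 1.2981019248.
Dividing the nominal maturity value by the price-level factor gives the value in today's money.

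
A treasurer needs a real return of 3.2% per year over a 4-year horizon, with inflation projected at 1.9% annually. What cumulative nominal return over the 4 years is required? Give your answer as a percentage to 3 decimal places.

22.297%

Required annual nominal rate: (1+3.2%)(1+1.9%) − 1 = 5.1608%.
Cumulative over 4 years: (1 + 0.051608)^4 − 1 ≈ 0.22297.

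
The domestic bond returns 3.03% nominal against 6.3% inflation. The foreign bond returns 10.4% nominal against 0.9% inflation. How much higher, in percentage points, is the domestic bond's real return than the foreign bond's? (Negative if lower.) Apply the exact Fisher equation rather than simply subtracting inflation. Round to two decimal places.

The domestic bond real return: 1.0303/1.063 − 1 = -3.076%.
The foreign bond real return: 1.104/1.009 − 1 = 9.415%.
Difference: -3.076 − 9.415 = -12.491 pp.

-12.49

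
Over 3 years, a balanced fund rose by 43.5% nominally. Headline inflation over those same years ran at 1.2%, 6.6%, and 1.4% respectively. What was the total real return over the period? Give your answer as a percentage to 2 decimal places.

31.18%

Cumulative inflation factor: 1.012 × 1.066 × 1.014 ≈ 1.09390.
Nominal growth factor: 1.43500. Real growth factor = 1.43500 / 1.09390 ≈ 1.31183.
Total real return ≈ 31.1826%.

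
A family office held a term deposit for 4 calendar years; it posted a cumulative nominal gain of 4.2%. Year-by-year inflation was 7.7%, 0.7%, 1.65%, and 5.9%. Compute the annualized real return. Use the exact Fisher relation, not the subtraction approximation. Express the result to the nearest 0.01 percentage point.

Cumulative inflation factor: 1.077 × 1.007 × 1.0165 × 1.059 ≈ 1.16748.
Nominal growth factor: 1.04200. Real growth factor = 1.04200 / 1.16748 ≈ 0.89252.
Annualized: 0.89252^(1/4) − 1 ≈ -0.02803.

-2.80%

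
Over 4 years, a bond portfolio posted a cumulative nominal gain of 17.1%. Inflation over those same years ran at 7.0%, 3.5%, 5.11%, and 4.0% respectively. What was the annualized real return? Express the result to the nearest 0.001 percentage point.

Cumulative inflation factor: 1.070 × 1.035 × 1.0511 × 1.040 ≈ 1.21060.
Nominal growth factor: 1.17100. Real growth factor = 1.17100 / 1.21060 ≈ 0.96729.
Annualized: 0.96729^(1/4) − 1 ≈ -0.00828.

-0.828%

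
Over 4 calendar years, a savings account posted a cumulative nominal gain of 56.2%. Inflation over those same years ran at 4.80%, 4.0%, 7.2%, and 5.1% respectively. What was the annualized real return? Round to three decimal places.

6.199%

Cumulative inflation factor: 1.0480 × 1.040 × 1.072 × 1.051 ≈ 1.22798.
Nominal growth factor: 1.56200. Real growth factor = 1.56200 / 1.22798 ≈ 1.27201.
Annualized: 1.27201^(1/4) − 1 ≈ 0.06199.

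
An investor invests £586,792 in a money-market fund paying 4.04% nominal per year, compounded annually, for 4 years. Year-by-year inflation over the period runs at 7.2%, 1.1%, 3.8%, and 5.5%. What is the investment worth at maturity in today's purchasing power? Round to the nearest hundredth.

£579,281.69

Nominal value at maturity: £586,792 × (1 + 4.04%)^4 ≈ £687,520.35.
Price-level factor over 4 years: 1.072 × 1.011 × 1.038 × 1.055 ≈ 1.1868497813.
Dividing the nominal maturity value by the price-level factor gives the value in today's money.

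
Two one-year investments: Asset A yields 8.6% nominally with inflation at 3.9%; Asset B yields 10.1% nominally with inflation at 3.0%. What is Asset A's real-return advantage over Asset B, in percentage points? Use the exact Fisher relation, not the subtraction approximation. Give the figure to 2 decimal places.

Asset A real return: 1.086/1.039 − 1 = 4.524%.
Asset B real return: 1.101/1.030 − 1 = 6.893%.
Difference: 4.524 − 6.893 = -2.369 pp.

-2.37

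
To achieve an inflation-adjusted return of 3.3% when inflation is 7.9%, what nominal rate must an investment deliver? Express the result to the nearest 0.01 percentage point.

11.46%

By the Fisher equation, 1 + r_nom = (1 + 3.3%)(1 + 7.9%) = 1.033 × 1.079 = 1.114607.
So r_nom = 11.4607%.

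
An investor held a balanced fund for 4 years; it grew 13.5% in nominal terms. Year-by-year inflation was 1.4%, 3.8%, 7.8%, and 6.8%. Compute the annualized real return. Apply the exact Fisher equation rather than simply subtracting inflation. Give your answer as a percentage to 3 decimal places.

Cumulative inflation factor: 1.014 × 1.038 × 1.078 × 1.068 ≈ 1.21178.
Nominal growth factor: 1.13500. Real growth factor = 1.13500 / 1.21178 ≈ 0.93664.
Annualized: 0.93664^(1/4) − 1 ≈ -0.01623.

-1.623%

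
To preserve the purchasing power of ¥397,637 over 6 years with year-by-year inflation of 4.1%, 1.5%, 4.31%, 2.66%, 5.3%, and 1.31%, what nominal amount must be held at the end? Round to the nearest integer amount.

¥479,967

Cumulative price-level factor: 1.041 × 1.015 × 1.0431 × 1.0266 × 1.053 × 1.0131 ≈ 1.2070483414.
Multiplying ¥397,637 by the price-level factor gives the future nominal sum.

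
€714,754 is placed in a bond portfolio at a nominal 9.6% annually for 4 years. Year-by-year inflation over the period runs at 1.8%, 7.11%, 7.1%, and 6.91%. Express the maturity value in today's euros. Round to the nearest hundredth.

€826,063.08

Nominal value at maturity: €714,754 × (1 + 9.6%)^4 ≈ €1,031,332.75.
Price-level factor over 4 years: 1.018 × 1.0711 × 1.071 × 1.0691 ≈ 1.2484915223.
Dividing the nominal maturity value by the price-level factor gives the value in today's money.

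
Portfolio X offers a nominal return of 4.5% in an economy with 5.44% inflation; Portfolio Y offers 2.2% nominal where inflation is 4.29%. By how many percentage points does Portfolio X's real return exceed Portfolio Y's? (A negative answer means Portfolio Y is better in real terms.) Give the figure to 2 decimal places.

Portfolio X real return: 1.045/1.0544 − 1 = -0.892%.
Portfolio Y real return: 1.022/1.0429 − 1 = -2.004%.
Difference: -0.892 − (-2.004) = 1.112 pp.

1.11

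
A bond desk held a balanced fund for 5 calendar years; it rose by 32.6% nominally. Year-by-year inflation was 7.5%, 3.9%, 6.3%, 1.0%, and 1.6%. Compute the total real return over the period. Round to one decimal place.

Cumulative inflation factor: 1.075 × 1.039 × 1.063 × 1.010 × 1.016 ≈ 1.21835.
Nominal growth factor: 1.32600. Real growth factor = 1.32600 / 1.21835 ≈ 1.08836.
Total real return ≈ 8.8356%.

8.8%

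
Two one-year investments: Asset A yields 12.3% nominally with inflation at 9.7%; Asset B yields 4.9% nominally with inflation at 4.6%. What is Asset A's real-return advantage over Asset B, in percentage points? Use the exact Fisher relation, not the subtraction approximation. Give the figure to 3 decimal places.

2.083

Asset A real return: 1.123/1.097 − 1 = 2.3701%.
Asset B real return: 1.049/1.046 − 1 = 0.2868%.
Difference: 2.3701 − 0.2868 = 2.0833 pp.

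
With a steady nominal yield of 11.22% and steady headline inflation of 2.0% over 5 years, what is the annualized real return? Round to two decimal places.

With constant rates the annual real return is the same each year: (1+11.22%)/(1+2.0%) − 1 = 0.09039.

9.04%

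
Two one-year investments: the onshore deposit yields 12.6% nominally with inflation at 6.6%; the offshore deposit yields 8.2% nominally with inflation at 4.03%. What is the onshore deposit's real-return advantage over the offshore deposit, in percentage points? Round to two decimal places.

The onshore deposit real return: 1.126/1.066 − 1 = 5.629%.
The offshore deposit real return: 1.082/1.0403 − 1 = 4.008%.
Difference: 5.629 − 4.008 = 1.621 pp.

1.62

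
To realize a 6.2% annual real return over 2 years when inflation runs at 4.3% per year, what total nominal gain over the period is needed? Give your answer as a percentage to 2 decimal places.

Required annual nominal rate: (1+6.2%)(1+4.3%) − 1 = 10.7666%.
Cumulative over 2 years: (1 + 0.107666)^2 − 1 ≈ 0.22692.

22.69%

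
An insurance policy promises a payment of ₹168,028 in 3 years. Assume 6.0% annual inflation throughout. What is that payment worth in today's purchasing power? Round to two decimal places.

Price-level factor over 3 years: (1 + 6.0%)^3 = 1.191016.
Purchasing power today: ₹168,028 divided by that factor.

₹141,079.55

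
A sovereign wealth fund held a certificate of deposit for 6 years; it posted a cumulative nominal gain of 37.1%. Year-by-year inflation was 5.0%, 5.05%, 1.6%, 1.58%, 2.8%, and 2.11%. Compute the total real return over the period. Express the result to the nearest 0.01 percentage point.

14.73%

Cumulative inflation factor: 1.050 × 1.0505 × 1.016 × 1.0158 × 1.028 × 1.0211 ≈ 1.19495.
Nominal growth factor: 1.37100. Real growth factor = 1.37100 / 1.19495 ≈ 1.14733.
Total real return ≈ 14.7331%.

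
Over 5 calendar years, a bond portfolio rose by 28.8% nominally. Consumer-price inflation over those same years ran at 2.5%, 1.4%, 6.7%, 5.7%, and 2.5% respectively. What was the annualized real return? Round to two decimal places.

1.40%

Cumulative inflation factor: 1.025 × 1.014 × 1.067 × 1.057 × 1.025 ≈ 1.20150.
Nominal growth factor: 1.28800. Real growth factor = 1.28800 / 1.20150 ≈ 1.07199.
Annualized: 1.07199^(1/5) − 1 ≈ 0.01400.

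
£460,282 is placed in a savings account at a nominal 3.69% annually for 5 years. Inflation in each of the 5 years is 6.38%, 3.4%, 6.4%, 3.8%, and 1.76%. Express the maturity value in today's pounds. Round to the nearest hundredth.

Nominal value at maturity: £460,282 × (1 + 3.69%)^5 ≈ £551,706.83.
Price-level factor over 5 years: 1.0638 × 1.034 × 1.064 × 1.038 × 1.0176 ≈ 1.2362223883.
The maturity value deflated by that factor is the answer in today's purchasing power.

£446,284.45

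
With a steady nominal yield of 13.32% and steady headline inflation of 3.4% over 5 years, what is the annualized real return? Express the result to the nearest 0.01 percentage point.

With constant rates the annual real return is the same each year: (1+13.32%)/(1+3.4%) − 1 = 0.09594.

9.59%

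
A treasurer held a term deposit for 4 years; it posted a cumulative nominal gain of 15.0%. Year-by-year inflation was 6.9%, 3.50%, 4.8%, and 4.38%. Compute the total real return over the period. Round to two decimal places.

Cumulative inflation factor: 1.069 × 1.0350 × 1.048 × 1.0438 ≈ 1.21031.
Nominal growth factor: 1.15000. Real growth factor = 1.15000 / 1.21031 ≈ 0.95017.
Total real return ≈ -4.9830%.

-4.98%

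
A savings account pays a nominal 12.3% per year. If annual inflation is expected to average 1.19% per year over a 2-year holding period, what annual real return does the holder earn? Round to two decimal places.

With constant rates the annual real return is the same each year: (1+12.3%)/(1+1.19%) − 1 = 0.10979.

10.98%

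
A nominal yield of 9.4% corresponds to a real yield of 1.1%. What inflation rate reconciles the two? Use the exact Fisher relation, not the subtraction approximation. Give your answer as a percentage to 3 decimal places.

From (1+r_nom) = (1+r_real)(1+π), we get 1+π = (1 + 9.4%)/(1 + 1.1%) = 1.094/1.011 ≈ 1.08210.
So π ≈ 8.2097%.

8.210%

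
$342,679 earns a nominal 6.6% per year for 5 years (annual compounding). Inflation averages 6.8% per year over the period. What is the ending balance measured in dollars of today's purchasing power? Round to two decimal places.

Nominal value at maturity: $342,679 × (1 + 6.6%)^5 ≈ $471,708.30.
Price-level factor over 5 years: (1 + 6.8%)^5 ≈ 1.3894926808.
The maturity value deflated by that factor is the answer in today's purchasing power.

$339,482.39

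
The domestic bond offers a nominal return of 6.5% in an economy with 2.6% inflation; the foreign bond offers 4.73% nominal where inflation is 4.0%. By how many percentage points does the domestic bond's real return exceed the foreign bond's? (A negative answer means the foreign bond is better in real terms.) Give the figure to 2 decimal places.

3.10

The domestic bond real return: 1.065/1.026 − 1 = 3.801%.
The foreign bond real return: 1.0473/1.040 − 1 = 0.702%.
Difference: 3.801 − 0.702 = 3.099 pp.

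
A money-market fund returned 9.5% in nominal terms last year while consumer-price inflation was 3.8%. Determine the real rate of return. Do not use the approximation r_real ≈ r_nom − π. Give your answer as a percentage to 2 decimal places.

5.49%

Real return via the Fisher equation: (1 + 9.5%)/(1 + 3.8%) − 1 = 1.095/1.038 − 1 ≈ 0.05491.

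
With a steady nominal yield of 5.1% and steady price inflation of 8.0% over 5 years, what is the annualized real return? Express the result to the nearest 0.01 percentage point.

-2.69%

With constant rates the annual real return is the same each year: (1+5.1%)/(1+8.0%) − 1 = -0.02685.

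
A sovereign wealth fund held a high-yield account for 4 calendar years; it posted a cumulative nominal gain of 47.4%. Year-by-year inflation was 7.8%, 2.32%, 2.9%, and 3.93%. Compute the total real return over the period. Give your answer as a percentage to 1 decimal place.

Cumulative inflation factor: 1.078 × 1.0232 × 1.029 × 1.0393 ≈ 1.17960.
Nominal growth factor: 1.47400. Real growth factor = 1.47400 / 1.17960 ≈ 1.24957.
Total real return ≈ 24.9574%.

25.0%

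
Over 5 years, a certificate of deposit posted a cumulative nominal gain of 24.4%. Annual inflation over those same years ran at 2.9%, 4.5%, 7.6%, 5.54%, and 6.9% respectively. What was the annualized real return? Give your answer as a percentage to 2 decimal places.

Cumulative inflation factor: 1.029 × 1.045 × 1.076 × 1.0554 × 1.069 ≈ 1.30539.
Nominal growth factor: 1.24400. Real growth factor = 1.24400 / 1.30539 ≈ 0.95298.
Annualized: 0.95298^(1/5) − 1 ≈ -0.00959.

-0.96%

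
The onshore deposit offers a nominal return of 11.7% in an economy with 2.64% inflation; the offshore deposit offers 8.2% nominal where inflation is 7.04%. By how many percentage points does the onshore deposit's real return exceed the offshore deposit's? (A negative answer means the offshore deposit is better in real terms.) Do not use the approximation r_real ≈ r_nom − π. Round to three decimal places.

7.743

The onshore deposit real return: 1.117/1.0264 − 1 = 8.8270%.
The offshore deposit real return: 1.082/1.0704 − 1 = 1.0837%.
Difference: 8.8270 − 1.0837 = 7.7433 pp.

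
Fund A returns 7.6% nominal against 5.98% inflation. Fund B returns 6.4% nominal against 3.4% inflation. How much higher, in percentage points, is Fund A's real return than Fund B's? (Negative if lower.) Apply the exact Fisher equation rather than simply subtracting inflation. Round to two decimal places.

-1.37

Fund A real return: 1.076/1.0598 − 1 = 1.529%.
Fund B real return: 1.064/1.034 − 1 = 2.901%.
Difference: 1.529 − 2.901 = -1.372 pp.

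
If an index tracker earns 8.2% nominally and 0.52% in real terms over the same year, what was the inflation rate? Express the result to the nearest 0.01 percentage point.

From (1+r_nom) = (1+r_real)(1+π), we get 1+π = (1 + 8.2%)/(1 + 0.52%) = 1.082/1.0052 ≈ 1.07640.
So π ≈ 7.6403%.

7.64%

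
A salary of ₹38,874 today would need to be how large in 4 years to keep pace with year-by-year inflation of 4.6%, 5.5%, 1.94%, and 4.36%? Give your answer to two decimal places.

₹45,637.52

Cumulative price-level factor: 1.046 × 1.055 × 1.0194 × 1.0436 ≈ 1.1739857998.
Multiplying ₹38,874 by the price-level factor gives the future nominal sum.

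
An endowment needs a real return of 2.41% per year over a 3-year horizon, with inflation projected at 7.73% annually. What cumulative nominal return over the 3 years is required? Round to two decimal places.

Required annual nominal rate: (1+2.41%)(1+7.73%) − 1 = 10.326293%.
Cumulative over 3 years: (1 + 0.10326293)^3 − 1 ≈ 0.34288.

34.29%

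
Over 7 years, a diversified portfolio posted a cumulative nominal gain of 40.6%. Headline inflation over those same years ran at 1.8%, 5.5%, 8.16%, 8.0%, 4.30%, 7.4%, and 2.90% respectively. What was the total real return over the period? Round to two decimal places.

Cumulative inflation factor: 1.018 × 1.055 × 1.0816 × 1.080 × 1.0430 × 1.074 × 1.0290 ≈ 1.44609.
Nominal growth factor: 1.40600. Real growth factor = 1.40600 / 1.44609 ≈ 0.97228.
Total real return ≈ -2.7721%.

-2.77%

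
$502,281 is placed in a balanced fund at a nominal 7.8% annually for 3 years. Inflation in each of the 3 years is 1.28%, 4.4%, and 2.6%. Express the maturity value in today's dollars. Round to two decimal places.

Nominal value at maturity: $502,281 × (1 + 7.8%)^3 ≈ $629,220.75.
Price-level factor over 3 years: 1.0128 × 1.044 × 1.026 = 1.0848546432.
Dividing the nominal maturity value by the price-level factor gives the value in today's money.

$580,004.66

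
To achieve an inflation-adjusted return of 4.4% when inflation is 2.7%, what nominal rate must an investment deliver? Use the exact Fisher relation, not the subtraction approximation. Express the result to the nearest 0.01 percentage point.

By the Fisher equation, 1 + r_nom = (1 + 4.4%)(1 + 2.7%) = 1.044 × 1.027 = 1.072188.
So r_nom = 7.2188%.

7.22%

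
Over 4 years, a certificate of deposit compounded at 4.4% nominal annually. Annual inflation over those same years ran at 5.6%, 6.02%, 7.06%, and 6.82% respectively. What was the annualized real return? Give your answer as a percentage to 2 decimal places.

Cumulative inflation factor: 1.056 × 1.0602 × 1.0706 × 1.0682 ≈ 1.28036.
Nominal growth factor: 1.18796. Real growth factor = 1.18796 / 1.28036 ≈ 0.92783.
Annualized: 0.92783^(1/4) − 1 ≈ -0.01855.

-1.86%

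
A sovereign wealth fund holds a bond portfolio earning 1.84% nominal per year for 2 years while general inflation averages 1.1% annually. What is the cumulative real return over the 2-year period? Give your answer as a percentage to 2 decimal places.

1.47%

The annual real rate is (1+1.84%)/(1+1.1%) − 1 = 0.7319%.
Compounded over 2 years: (1 + 0.007319)^2 − 1 ≈ 0.01469.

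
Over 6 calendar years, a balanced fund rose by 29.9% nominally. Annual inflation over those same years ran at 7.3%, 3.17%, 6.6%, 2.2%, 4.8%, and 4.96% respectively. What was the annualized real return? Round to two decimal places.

Cumulative inflation factor: 1.073 × 1.0317 × 1.066 × 1.022 × 1.048 × 1.0496 ≈ 1.32662.
Nominal growth factor: 1.29900. Real growth factor = 1.29900 / 1.32662 ≈ 0.97918.
Annualized: 0.97918^(1/6) − 1 ≈ -0.00350.

-0.35%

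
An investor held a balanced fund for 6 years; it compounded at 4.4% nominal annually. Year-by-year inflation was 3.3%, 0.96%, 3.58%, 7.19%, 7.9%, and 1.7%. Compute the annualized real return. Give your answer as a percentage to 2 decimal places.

Cumulative inflation factor: 1.033 × 1.0096 × 1.0358 × 1.0719 × 1.079 × 1.017 ≈ 1.27064.
Nominal growth factor: 1.29480. Real growth factor = 1.29480 / 1.27064 ≈ 1.01902.
Annualized: 1.01902^(1/6) − 1 ≈ 0.00314.

0.31%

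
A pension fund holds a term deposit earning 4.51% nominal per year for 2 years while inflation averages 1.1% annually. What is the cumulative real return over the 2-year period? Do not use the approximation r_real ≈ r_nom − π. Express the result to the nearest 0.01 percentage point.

6.86%

The annual real rate is (1+4.51%)/(1+1.1%) − 1 = 3.3729%.
Compounded over 2 years: (1 + 0.033729)^2 − 1 ≈ 0.06860.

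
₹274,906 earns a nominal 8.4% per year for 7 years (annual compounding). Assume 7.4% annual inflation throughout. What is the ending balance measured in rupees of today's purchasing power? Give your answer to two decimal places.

Nominal value at maturity: ₹274,906 × (1 + 8.4%)^7 ≈ ₹483,491.89.
Price-level factor over 7 years: (1 + 7.4%)^7 ≈ 1.6482761309.
The maturity value deflated by that factor is the answer in today's purchasing power.

₹293,331.85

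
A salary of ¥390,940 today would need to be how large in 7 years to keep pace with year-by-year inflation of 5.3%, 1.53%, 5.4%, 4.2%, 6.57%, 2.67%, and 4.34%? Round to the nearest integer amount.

¥524,047

Cumulative price-level factor: 1.053 × 1.0153 × 1.054 × 1.042 × 1.0657 × 1.0267 × 1.0434 ≈ 1.3404803356.
Multiplying ¥390,940 by the price-level factor gives the future nominal sum.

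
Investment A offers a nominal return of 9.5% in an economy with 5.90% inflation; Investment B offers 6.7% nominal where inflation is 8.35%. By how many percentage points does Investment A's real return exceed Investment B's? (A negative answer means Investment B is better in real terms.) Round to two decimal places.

4.92

Investment A real return: 1.095/1.0590 − 1 = 3.399%.
Investment B real return: 1.067/1.0835 − 1 = -1.523%.
Difference: 3.399 − (-1.523) = 4.922 pp.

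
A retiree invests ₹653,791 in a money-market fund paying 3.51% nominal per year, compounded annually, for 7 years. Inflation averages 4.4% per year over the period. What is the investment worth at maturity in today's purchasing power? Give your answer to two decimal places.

₹615,760.19

Nominal value at maturity: ₹653,791 × (1 + 3.51%)^7 ≈ ₹832,367.47.
Price-level factor over 7 years: (1 + 4.4%)^7 ≈ 1.3517721377.
The maturity value deflated by that factor is the answer in today's purchasing power.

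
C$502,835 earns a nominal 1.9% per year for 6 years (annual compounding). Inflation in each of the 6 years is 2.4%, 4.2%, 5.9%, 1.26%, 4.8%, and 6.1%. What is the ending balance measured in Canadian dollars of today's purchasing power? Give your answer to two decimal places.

Nominal value at maturity: C$502,835 × (1 + 1.9%)^6 ≈ C$562,951.01.
Price-level factor over 6 years: 1.024 × 1.042 × 1.059 × 1.0126 × 1.048 × 1.061 ≈ 1.2722668907.
Dividing the nominal maturity value by the price-level factor gives the value in today's money.

C$442,478.71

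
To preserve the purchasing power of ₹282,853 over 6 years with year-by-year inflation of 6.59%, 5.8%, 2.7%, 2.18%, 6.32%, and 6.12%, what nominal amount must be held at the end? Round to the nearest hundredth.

₹377,669.11

Cumulative price-level factor: 1.0659 × 1.058 × 1.027 × 1.0218 × 1.0632 × 1.0612 ≈ 1.3352133966.
Multiplying ₹282,853 by the price-level factor gives the future nominal sum.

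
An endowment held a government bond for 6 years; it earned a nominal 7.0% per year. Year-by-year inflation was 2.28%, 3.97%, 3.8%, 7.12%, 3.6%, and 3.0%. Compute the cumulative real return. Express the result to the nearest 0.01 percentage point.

18.94%

Cumulative inflation factor: 1.0228 × 1.0397 × 1.038 × 1.0712 × 1.036 × 1.030 ≈ 1.26172.
Nominal growth factor: 1.50073. Real growth factor = 1.50073 / 1.26172 ≈ 1.18943.
Total real return ≈ 18.9430%.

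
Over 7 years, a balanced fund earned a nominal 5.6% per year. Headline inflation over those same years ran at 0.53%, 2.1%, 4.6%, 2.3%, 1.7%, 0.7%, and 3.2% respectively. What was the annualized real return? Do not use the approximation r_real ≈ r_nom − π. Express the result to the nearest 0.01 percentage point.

3.37%

Cumulative inflation factor: 1.0053 × 1.021 × 1.046 × 1.023 × 1.017 × 1.007 × 1.032 ≈ 1.16080.
Nominal growth factor: 1.46436. Real growth factor = 1.46436 / 1.16080 ≈ 1.26150.
Annualized: 1.26150^(1/7) − 1 ≈ 0.03374.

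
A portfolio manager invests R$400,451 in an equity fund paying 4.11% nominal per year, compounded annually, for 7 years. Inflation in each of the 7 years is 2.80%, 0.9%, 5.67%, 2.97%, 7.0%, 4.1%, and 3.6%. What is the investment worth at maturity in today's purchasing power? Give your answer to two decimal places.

Nominal value at maturity: R$400,451 × (1 + 4.11%)^7 ≈ R$530,880.18.
Price-level factor over 7 years: 1.0280 × 1.009 × 1.0567 × 1.0297 × 1.070 × 1.041 × 1.036 ≈ 1.3023897322.
Dividing the nominal maturity value by the price-level factor gives the value in today's money.

R$407,620.06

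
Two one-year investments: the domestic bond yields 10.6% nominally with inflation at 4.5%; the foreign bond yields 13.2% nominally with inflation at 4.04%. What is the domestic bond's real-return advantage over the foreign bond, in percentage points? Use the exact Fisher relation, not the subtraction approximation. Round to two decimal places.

-2.97

The domestic bond real return: 1.106/1.045 − 1 = 5.837%.
The foreign bond real return: 1.132/1.0404 − 1 = 8.804%.
Difference: 5.837 − 8.804 = -2.967 pp.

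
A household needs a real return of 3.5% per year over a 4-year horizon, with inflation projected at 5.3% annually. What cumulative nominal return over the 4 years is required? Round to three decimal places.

Required annual nominal rate: (1+3.5%)(1+5.3%) − 1 = 8.9855%.
Cumulative over 4 years: (1 + 0.089855)^4 − 1 ≈ 0.41083.

41.083%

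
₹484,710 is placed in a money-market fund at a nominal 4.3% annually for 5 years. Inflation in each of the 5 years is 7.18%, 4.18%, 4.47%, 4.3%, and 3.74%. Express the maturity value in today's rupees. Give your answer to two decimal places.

₹474,005.38

Nominal value at maturity: ₹484,710 × (1 + 4.3%)^5 ≈ ₹598,278.67.
Price-level factor over 5 years: 1.0718 × 1.0418 × 1.0447 × 1.043 × 1.0374 ≈ 1.2621769727.
The maturity value deflated by that factor is the answer in today's purchasing power.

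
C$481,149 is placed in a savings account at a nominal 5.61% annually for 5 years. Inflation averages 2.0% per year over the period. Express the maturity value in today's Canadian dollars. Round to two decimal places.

C$572,537.51

Nominal value at maturity: C$481,149 × (1 + 5.61%)^5 ≈ C$632,127.67.
Price-level factor over 5 years: (1 + 2.0%)^5 = 1.1040808032.
The maturity value deflated by that factor is the answer in today's purchasing power.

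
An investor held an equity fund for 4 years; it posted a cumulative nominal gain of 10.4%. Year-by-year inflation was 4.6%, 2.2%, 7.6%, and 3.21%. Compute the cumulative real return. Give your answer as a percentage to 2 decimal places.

-7.01%

Cumulative inflation factor: 1.046 × 1.022 × 1.076 × 1.0321 ≈ 1.18718.
Nominal growth factor: 1.10400. Real growth factor = 1.10400 / 1.18718 ≈ 0.92993.
Total real return ≈ -7.0065%.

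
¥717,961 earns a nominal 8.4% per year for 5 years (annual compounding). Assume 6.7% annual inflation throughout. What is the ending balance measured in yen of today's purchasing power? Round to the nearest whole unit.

¥777,007

Nominal value at maturity: ¥717,961 × (1 + 8.4%)^5 ≈ ¥1,074,601.
Price-level factor over 5 years: (1 + 6.7%)^5 ≈ 1.3829997357.
Dividing the nominal maturity value by the price-level factor gives the value in today's money.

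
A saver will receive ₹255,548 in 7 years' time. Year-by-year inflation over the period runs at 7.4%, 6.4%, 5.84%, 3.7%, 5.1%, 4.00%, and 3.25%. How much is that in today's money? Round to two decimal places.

Price-level factor over 7 years: 1.074 × 1.064 × 1.0584 × 1.037 × 1.051 × 1.0400 × 1.0325 ≈ 1.4154698154.
Purchasing power today: ₹255,548 divided by that factor.

₹180,539.35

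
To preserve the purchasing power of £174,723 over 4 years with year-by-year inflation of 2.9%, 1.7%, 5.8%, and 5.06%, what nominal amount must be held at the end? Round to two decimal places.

Cumulative price-level factor: 1.029 × 1.017 × 1.058 × 1.0506 ≈ 1.1632133875.
The nominal amount required is £174,723 scaled up by that factor.

£203,240.13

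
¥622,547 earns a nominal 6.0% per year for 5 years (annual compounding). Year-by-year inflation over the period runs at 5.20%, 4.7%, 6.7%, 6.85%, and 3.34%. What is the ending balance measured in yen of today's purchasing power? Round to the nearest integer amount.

¥641,995

Nominal value at maturity: ¥622,547 × (1 + 6.0%)^5 ≈ ¥833,108.
Price-level factor over 5 years: 1.0520 × 1.047 × 1.067 × 1.0685 × 1.0334 ≈ 1.2976866135.
Dividing the nominal maturity value by the price-level factor gives the value in today's money.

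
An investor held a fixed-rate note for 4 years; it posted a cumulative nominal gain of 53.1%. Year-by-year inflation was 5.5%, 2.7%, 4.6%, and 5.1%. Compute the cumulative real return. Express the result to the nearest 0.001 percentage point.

Cumulative inflation factor: 1.055 × 1.027 × 1.046 × 1.051 ≈ 1.19112.
Nominal growth factor: 1.53100. Real growth factor = 1.53100 / 1.19112 ≈ 1.28534.
Total real return ≈ 28.5340%.

28.534%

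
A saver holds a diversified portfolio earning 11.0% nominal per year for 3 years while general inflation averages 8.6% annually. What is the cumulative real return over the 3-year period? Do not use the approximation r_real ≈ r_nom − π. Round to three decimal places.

6.777%

The annual real rate is (1+11.0%)/(1+8.6%) − 1 = 2.2099%.
Compounded over 3 years: (1 + 0.022099)^3 − 1 ≈ 0.06777.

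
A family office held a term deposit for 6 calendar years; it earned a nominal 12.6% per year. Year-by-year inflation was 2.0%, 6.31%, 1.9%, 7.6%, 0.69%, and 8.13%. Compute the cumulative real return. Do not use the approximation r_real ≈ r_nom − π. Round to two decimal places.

57.45%

Cumulative inflation factor: 1.020 × 1.0631 × 1.019 × 1.076 × 1.0069 × 1.0813 ≈ 1.29447.
Nominal growth factor: 2.03812. Real growth factor = 2.03812 / 1.29447 ≈ 1.57448.
Total real return ≈ 57.4480%.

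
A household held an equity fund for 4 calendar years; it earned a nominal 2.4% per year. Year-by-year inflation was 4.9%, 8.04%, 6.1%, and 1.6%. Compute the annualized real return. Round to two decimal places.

Cumulative inflation factor: 1.049 × 1.0804 × 1.061 × 1.016 ≈ 1.22171.
Nominal growth factor: 1.09951. Real growth factor = 1.09951 / 1.22171 ≈ 0.89998.
Annualized: 0.89998^(1/4) − 1 ≈ -0.02600.

-2.60%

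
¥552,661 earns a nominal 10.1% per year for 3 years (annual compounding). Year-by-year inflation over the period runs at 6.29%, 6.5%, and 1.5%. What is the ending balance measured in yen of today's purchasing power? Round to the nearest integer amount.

Nominal value at maturity: ¥552,661 × (1 + 10.1%)^3 ≈ ¥737,600.
Price-level factor over 3 years: 1.0629 × 1.065 × 1.015 = 1.1489683275.
The maturity value deflated by that factor is the answer in today's purchasing power.

¥641,967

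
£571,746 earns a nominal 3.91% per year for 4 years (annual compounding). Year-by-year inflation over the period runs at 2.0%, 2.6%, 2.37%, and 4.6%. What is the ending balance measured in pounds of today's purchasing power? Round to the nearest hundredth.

Nominal value at maturity: £571,746 × (1 + 3.91%)^4 ≈ £666,549.66.
Price-level factor over 4 years: 1.020 × 1.026 × 1.0237 × 1.046 ≈ 1.1206033601.
Dividing the nominal maturity value by the price-level factor gives the value in today's money.

£594,813.19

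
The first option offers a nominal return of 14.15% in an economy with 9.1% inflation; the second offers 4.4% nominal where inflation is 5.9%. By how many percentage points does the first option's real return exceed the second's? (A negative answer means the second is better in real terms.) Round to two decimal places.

6.05

The first option real return: 1.1415/1.091 − 1 = 4.629%.
The second real return: 1.044/1.059 − 1 = -1.416%.
Difference: 4.629 − (-1.416) = 6.045 pp.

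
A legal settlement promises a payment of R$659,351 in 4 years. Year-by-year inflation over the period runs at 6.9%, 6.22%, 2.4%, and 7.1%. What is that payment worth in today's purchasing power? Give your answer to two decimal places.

R$529,472.29

Price-level factor over 4 years: 1.069 × 1.0622 × 1.024 × 1.071 ≈ 1.2452983990.
Purchasing power today: R$659,351 divided by that factor.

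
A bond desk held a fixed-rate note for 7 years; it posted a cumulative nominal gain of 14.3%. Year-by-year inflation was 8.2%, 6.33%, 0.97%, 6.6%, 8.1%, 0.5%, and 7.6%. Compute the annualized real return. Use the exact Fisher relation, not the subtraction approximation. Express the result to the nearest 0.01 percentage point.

Cumulative inflation factor: 1.082 × 1.0633 × 1.0097 × 1.066 × 1.081 × 1.005 × 1.076 ≈ 1.44756.
Nominal growth factor: 1.14300. Real growth factor = 1.14300 / 1.44756 ≈ 0.78960.
Annualized: 0.78960^(1/7) − 1 ≈ -0.03318.

-3.32%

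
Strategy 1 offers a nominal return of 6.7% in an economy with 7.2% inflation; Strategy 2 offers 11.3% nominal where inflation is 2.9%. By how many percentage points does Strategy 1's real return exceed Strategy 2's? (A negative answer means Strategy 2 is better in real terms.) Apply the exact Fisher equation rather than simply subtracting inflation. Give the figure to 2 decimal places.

Strategy 1 real return: 1.067/1.072 − 1 = -0.466%.
Strategy 2 real return: 1.113/1.029 − 1 = 8.163%.
Difference: -0.466 − 8.163 = -8.629 pp.

-8.63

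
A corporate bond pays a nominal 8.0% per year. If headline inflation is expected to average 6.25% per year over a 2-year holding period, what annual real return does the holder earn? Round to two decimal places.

With constant rates the annual real return is the same each year: (1+8.0%)/(1+6.25%) − 1 = 0.01647.

1.65%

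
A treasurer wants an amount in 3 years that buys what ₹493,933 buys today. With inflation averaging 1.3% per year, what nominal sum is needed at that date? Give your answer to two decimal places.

₹513,447.90

Cumulative price-level factor: (1+1.3%)^3 = 1.039509197.
Multiplying ₹493,933 by the price-level factor gives the future nominal sum.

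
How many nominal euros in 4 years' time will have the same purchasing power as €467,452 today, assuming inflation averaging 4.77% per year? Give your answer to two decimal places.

Cumulative price-level factor: (1+4.77%)^4 ≈ 1.2048910423.
Multiplying €467,452 by the price-level factor gives the future nominal sum.

€563,228.73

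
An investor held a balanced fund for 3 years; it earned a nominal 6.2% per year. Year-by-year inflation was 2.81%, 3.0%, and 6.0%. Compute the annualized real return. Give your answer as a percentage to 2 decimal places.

Cumulative inflation factor: 1.0281 × 1.030 × 1.060 ≈ 1.12248.
Nominal growth factor: 1.19777. Real growth factor = 1.19777 / 1.12248 ≈ 1.06708.
Annualized: 1.06708^(1/3) − 1 ≈ 0.02188.

2.19%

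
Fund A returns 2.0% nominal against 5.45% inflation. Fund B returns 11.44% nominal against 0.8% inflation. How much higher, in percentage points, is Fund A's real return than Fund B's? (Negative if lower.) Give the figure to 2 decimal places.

-13.83

Fund A real return: 1.020/1.0545 − 1 = -3.272%.
Fund B real return: 1.1144/1.008 − 1 = 10.556%.
Difference: -3.272 − 10.556 = -13.828 pp.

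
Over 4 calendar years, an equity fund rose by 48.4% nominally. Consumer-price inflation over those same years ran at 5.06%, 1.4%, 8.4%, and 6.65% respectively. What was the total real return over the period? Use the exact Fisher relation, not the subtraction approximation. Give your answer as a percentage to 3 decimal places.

20.495%

Cumulative inflation factor: 1.0506 × 1.014 × 1.084 × 1.0665 ≈ 1.23159.
Nominal growth factor: 1.48400. Real growth factor = 1.48400 / 1.23159 ≈ 1.20495.
Total real return ≈ 20.4948%.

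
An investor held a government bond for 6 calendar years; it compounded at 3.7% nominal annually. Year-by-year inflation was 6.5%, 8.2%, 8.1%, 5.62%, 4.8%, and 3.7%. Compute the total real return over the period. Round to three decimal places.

-13.027%

Cumulative inflation factor: 1.065 × 1.082 × 1.081 × 1.0562 × 1.048 × 1.037 ≈ 1.42984.
Nominal growth factor: 1.24358. Real growth factor = 1.24358 / 1.42984 ≈ 0.86973.
Total real return ≈ -13.0271%.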